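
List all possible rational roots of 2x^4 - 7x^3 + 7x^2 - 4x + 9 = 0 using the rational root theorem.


Rational root theorem: possible roots are ±p/q where:
  p divides the constant term (9): p ∈ {1, 3, 9}
  q divides the leading coefficient (2): q ∈ {1, 2}

All possible rational roots: -9, -9/2, -3, -3/2, -1, -1/2, 1/2, 1, 3/2, 3, 9/2, 9

-9, -9/2, -3, -3/2, -1, -1/2, 1/2, 1, 3/2, 3, 9/2, 9


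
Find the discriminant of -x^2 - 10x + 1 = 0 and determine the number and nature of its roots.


For ax^2 + bx + c = 0, discriminant D = b^2 - 4ac
Here a = -1, b = -10, c = 1
D = (-10)^2 - 4(-1)(1) = 100 + 4 = 104

D = 104 > 0 but not a perfect square
The equation has 2 distinct real irrational roots.

Discriminant = 104, 2 distinct real irrational roots


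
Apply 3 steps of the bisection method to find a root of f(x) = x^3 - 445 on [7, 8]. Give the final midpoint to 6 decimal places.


f(x) = x^3 - 445
f(7) = -102 < 0
f(8) = 67 > 0

Step 1: midpoint = (7.000000 + 8.000000)/2 = 7.500000
  f(7.500000) = -23.125000
  f(mid) < 0, so root is in [7.500000, 8.000000]

Step 2: midpoint = (7.500000 + 8.000000)/2 = 7.750000
  f(7.750000) = 20.484375
  f(mid) > 0, so root is in [7.500000, 7.750000]

Step 3: midpoint = (7.500000 + 7.750000)/2 = 7.625000
  f(7.625000) = -1.677734
  f(mid) < 0, so root is in [7.625000, 7.750000]

midpoint = 7.625000


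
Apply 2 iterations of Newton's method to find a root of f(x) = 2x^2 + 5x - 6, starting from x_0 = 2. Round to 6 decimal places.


Newton's method: x_(n+1) = x_n - f(x_n)/f'(x_n)
f(x) = 2x^2 + 5x - 6
f'(x) = 4x + 5

Iteration 1:
  f(2.000000) = 12.000000
  f'(2.000000) = 13.000000
  x_1 = 2.000000 - (12.000000)/(13.000000) = 1.076923

Iteration 2:
  f(1.076923) = 1.704142
  f'(1.076923) = 9.307692
  x_2 = 1.076923 - (1.704142)/(9.307692) = 0.893833

x_2 = 0.893833


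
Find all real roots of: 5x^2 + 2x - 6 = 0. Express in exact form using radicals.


Using the quadratic formula: x = (-b ± sqrt(b^2 - 4ac)) / (2a)
Here a = 5, b = 2, c = -6
Discriminant = b^2 - 4ac = 2^2 - 4(5)(-6) = 4 + 120 = 124
Since discriminant = 124 > 0, there are two real roots.
x = (-2 ± 2*sqrt(31)) / 10
Simplifying: x = (-1 ± sqrt(31)) / 5
Numerically: x ≈ 0.9136 or x ≈ -1.3136

x = (-1 + sqrt(31)) / 5 or x = (-1 - sqrt(31)) / 5


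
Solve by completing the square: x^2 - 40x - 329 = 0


Start: x^2 - 40x - 329 = 0
Move constant: x^2 - 40x = 329
Half of -40 is -20, squared is 400
Add 400 to both sides: x^2 - 40x + 400 = 729
(x - 20)^2 = 729
x - 20 = ±27
x = 20 + 27 = 47 or x = 20 - 27 = -7

x = -7, x = 47


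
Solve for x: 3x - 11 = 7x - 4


Starting with: 3x - 11 = 7x - 4
Move all x terms to left: (3 - 7)x = -4 + 11
Simplify: -4x = 7
Divide both sides by -4: x = -7/4

x = -7/4


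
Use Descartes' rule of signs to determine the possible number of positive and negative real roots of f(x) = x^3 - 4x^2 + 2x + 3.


Descartes' rule of signs:

For positive roots, count sign changes in f(x) = x^3 - 4x^2 + 2x + 3:
Signs of coefficients: +, -, +, +
Number of sign changes: 2
Possible positive real roots: 2, 0

For negative roots, examine f(-x) = -x^3 - 4x^2 - 2x + 3:
Signs of coefficients: -, -, -, +
Number of sign changes: 1
Possible negative real roots: 1

Positive roots: 2 or 0; Negative roots: 1


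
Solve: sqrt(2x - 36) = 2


Square both sides: 2x - 36 = 2^2 = 4
2x = 4 + 36 = 40
x = 20
Check: sqrt(2*20 - 36) = sqrt(4) = 2 ✓

x = 20


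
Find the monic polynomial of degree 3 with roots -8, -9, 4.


A monic polynomial with roots -8, -9, 4 is:
p(x) = (x + 8)(x + 9)(x - 4)
After multiplying by (x + 8): x + 8
After multiplying by (x + 9): x^2 + 17x + 72
After multiplying by (x - 4): x^3 + 13x^2 + 4x - 288

x^3 + 13x^2 + 4x - 288


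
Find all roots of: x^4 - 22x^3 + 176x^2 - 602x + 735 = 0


Let p(x) = x^4 - 22x^3 + 176x^2 - 602x + 735. By the rational root theorem (leading coefficient 1), any rational root is an integer divisor of 735: try ±1, ±2, ... in turn.
Test x = 1: value = 288 ≠ 0.
Test x = -1: value = 1536 ≠ 0.
Test x = 3: value = 0 ✓, so (x - 3) is a factor.
Synthetic division by (x - 3): bring down 1; 1(3) - 22 = -19; (-19)(3) + 176 = 119; 119(3) - 602 = -245; (-245)(3) + 735 = 0 → quotient x^3 - 19x^2 + 119x - 245, remainder 0.
Continue with the quotient x^3 - 19x^2 + 119x - 245 (candidates must divide 245).
Test x = 5: value = 0 ✓, so (x - 5) is a factor.
Synthetic division by (x - 5): bring down 1; 1(5) - 19 = -14; (-14)(5) + 119 = 49; 49(5) - 245 = 0 → quotient x^2 - 14x + 49, remainder 0.
Solve the quadratic x^2 - 14x + 49 = 0: discriminant = (-14)^2 - 4(1)(49) = 196 - 196 = 0.
Discriminant = 0, so a double root: x = 14/2 = 7.
Collecting all roots found:

x = 3, x = 5, x = 7 (multiplicity 2)


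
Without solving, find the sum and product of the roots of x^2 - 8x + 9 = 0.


By Vieta's formulas for ax^2 + bx + c = 0:
  Sum of roots = -b/a
  Product of roots = c/a

Here a = 1, b = -8, c = 9
Sum = -(-8)/1 = 8
Product = 9/1 = 9

Sum = 8, Product = 9


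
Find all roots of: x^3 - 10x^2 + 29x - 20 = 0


Let p(x) = x^3 - 10x^2 + 29x - 20. By the rational root theorem (leading coefficient 1), any rational root is an integer divisor of 20: try ±1, ±2, ... in turn.
Test x = 1: value = 0 ✓, so (x - 1) is a factor.
Synthetic division by (x - 1): bring down 1; 1(1) - 10 = -9; (-9)(1) + 29 = 20; 20(1) - 20 = 0 → quotient x^2 - 9x + 20, remainder 0.
Solve the quadratic x^2 - 9x + 20 = 0: discriminant = (-9)^2 - 4(1)(20) = 81 - 80 = 1.
sqrt(1) = 1, so x = (9 ± 1)/2: x = 5 or x = 4.
Collecting all roots found:

x = 1, x = 4, x = 5


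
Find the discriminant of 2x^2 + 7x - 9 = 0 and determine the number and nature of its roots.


For ax^2 + bx + c = 0, discriminant D = b^2 - 4ac
Here a = 2, b = 7, c = -9
D = (7)^2 - 4(2)(-9) = 49 + 72 = 121

D = 121 > 0 and is a perfect square (sqrt = 11)
The equation has 2 distinct real rational roots.

Discriminant = 121, 2 distinct real rational roots


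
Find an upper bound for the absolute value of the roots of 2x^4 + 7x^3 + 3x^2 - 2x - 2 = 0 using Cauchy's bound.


Cauchy's bound: all roots r satisfy |r| <= 1 + max(|a_i/a_n|) for i = 0,...,n-1
where a_n is the leading coefficient.

Coefficients: [2, 7, 3, -2, -2]
Leading coefficient a_n = 2
Ratios |a_i/a_n|: 7/2, 3/2, 1, 1
Maximum ratio: 7/2
Cauchy's bound: |r| <= 1 + 7/2 = 9/2

Upper bound = 9/2


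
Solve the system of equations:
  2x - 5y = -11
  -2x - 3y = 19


Using Cramer's rule:
Determinant D = (2)(-3) - (-2)(-5) = -6 - 10 = -16
Dx = (-11)(-3) - (19)(-5) = 33 + 95 = 128
Dy = (2)(19) - (-2)(-11) = 38 - 22 = 16
x = Dx/D = 128/-16 = -8
y = Dy/D = 16/-16 = -1

x = -8, y = -1


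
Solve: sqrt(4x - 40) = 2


Square both sides: 4x - 40 = 2^2 = 4
4x = 4 + 40 = 44
x = 11
Check: sqrt(4*11 - 40) = sqrt(4) = 2 ✓

x = 11


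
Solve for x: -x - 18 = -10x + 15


Starting with: -x - 18 = -10x + 15
Move all x terms to left: (-1 + 10)x = 15 + 18
Simplify: 9x = 33
Divide both sides by 9: x = 11/3

x = 11/3


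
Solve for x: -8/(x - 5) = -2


Multiply both sides by (x - 5): -8 = -2(x - 5)
Distribute: -8 = -2x + 10
-2x = -8 - 10 = -18
x = 9

x = 9


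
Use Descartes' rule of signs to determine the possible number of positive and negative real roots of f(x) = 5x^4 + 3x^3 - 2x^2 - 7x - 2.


Descartes' rule of signs:

For positive roots, count sign changes in f(x) = 5x^4 + 3x^3 - 2x^2 - 7x - 2:
Signs of coefficients: +, +, -, -, -
Number of sign changes: 1
Possible positive real roots: 1

For negative roots, examine f(-x) = 5x^4 - 3x^3 - 2x^2 + 7x - 2:
Signs of coefficients: +, -, -, +, -
Number of sign changes: 3
Possible negative real roots: 3, 1

Positive roots: 1; Negative roots: 3 or 1


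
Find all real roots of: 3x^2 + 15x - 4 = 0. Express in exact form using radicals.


Using the quadratic formula: x = (-b ± sqrt(b^2 - 4ac)) / (2a)
Here a = 3, b = 15, c = -4
Discriminant = b^2 - 4ac = 15^2 - 4(3)(-4) = 225 + 48 = 273
Since discriminant = 273 > 0, there are two real roots.
x = (-15 ± sqrt(273)) / 6
Numerically: x ≈ 0.2538 or x ≈ -5.2538

x = (-15 + sqrt(273)) / 6 or x = (-15 - sqrt(273)) / 6


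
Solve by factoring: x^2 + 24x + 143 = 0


We need two numbers that multiply to 143 and add to 24.
Those numbers are 13 and 11 (since 13 * 11 = 143 and 13 + 11 = 24).
So x^2 + 24x + 143 = (x + 13)(x + 11) = 0
Setting each factor to zero: x = -13 or x = -11

x = -13, x = -11


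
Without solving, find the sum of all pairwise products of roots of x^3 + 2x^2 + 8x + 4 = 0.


By Vieta's formulas for x^3 + bx^2 + cx + d = 0:
  r1 + r2 + r3 = -b/a = -2
  r1*r2 + r1*r3 + r2*r3 = c/a = 8
  r1*r2*r3 = -d/a = -4


Sum of pairwise products = 8


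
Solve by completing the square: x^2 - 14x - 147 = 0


Start: x^2 - 14x - 147 = 0
Move constant: x^2 - 14x = 147
Half of -14 is -7, squared is 49
Add 49 to both sides: x^2 - 14x + 49 = 196
(x - 7)^2 = 196
x - 7 = ±14
x = 7 + 14 = 21 or x = 7 - 14 = -7

x = -7, x = 21


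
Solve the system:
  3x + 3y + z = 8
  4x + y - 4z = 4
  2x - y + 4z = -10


Using Cramer's rule. Expand each determinant along the first row.
D  = 3*[1*4 - (-4)*(-1)] - 3*[4*4 - (-4)*2] + 1*[4*(-1) - 1*2]
  = 3*(0) - 3*(24) + 1*(-6) = -78
Dx = 8*[1*4 - (-4)*(-1)] - 3*[4*4 - (-4)*(-10)] + 1*[4*(-1) - 1*(-10)]
  = 8*(0) - 3*(-24) + 1*(6) = 78
Dy = 3*[4*4 - (-4)*(-10)] - 8*[4*4 - (-4)*2] + 1*[4*(-10) - 4*2]
  = 3*(-24) - 8*(24) + 1*(-48) = -312
Dz = 3*[1*(-10) - 4*(-1)] - 3*[4*(-10) - 4*2] + 8*[4*(-1) - 1*2]
  = 3*(-6) - 3*(-48) + 8*(-6) = 78
x = Dx/D = 78/-78 = -1, y = Dy/D = -312/-78 = 4, z = Dz/D = 78/-78 = -1
Check eq1: (3)(-1) + (3)(4) + (1)(-1) = 8 = 8 ✓
Check eq2: (4)(-1) + (1)(4) + (-4)(-1) = 4 = 4 ✓
Check eq3: (2)(-1) + (-1)(4) + (4)(-1) = -10 = -10 ✓

x = -1, y = 4, z = -1


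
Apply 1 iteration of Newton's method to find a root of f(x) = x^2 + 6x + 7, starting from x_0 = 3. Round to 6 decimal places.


Newton's method: x_(n+1) = x_n - f(x_n)/f'(x_n)
f(x) = x^2 + 6x + 7
f'(x) = 2x + 6

Iteration 1:
  f(3.000000) = 34.000000
  f'(3.000000) = 12.000000
  x_1 = 3.000000 - (34.000000)/(12.000000) = 0.166667

x_1 = 0.166667


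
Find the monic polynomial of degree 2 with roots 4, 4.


A monic polynomial with roots 4, 4 is:
p(x) = (x - 4)(x - 4)
After multiplying by (x - 4): x - 4
After multiplying by (x - 4): x^2 - 8x + 16

x^2 - 8x + 16


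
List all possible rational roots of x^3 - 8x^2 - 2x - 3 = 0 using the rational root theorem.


Rational root theorem: possible roots are ±p/q where:
  p divides the constant term (-3): p ∈ {1, 3}
  q divides the leading coefficient (1): q ∈ {1}

All possible rational roots: -3, -1, 1, 3

-3, -1, 1, 3


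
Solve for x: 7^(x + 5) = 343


Express both sides with the same base.
343 = 7^3
Since the bases match, equate exponents: x + 5 = 3
So x = 3 - (5) = -2

x = -2


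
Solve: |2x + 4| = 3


An absolute value equation |expr| = 3 gives two cases:
Case 1: 2x + 4 = 3
  2x = -1, so x = -1/2
Case 2: 2x + 4 = -3
  2x = -7, so x = -7/2

x = -7/2, x = -1/2


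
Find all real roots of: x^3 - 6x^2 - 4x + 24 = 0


Let p(x) = x^3 - 6x^2 - 4x + 24. By the rational root theorem (leading coefficient 1), any rational root is an integer divisor of 24: try ±1, ±2, ... in turn.
Test x = 1: value = 15 ≠ 0.
Test x = -1: value = 21 ≠ 0.
Test x = 2: value = 0 ✓, so (x - 2) is a factor.
Synthetic division by (x - 2): bring down 1; 1(2) - 6 = -4; (-4)(2) - 4 = -12; (-12)(2) + 24 = 0 → quotient x^2 - 4x - 12, remainder 0.
Solve the quadratic x^2 - 4x - 12 = 0: discriminant = (-4)^2 - 4(1)(-12) = 16 + 48 = 64.
sqrt(64) = 8, so x = (4 ± 8)/2: x = 6 or x = -2.

x = -2, x = 2, x = 6


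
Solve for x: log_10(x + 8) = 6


Convert to exponential form: x + 8 = 10^6 = 1000000
x = 1000000 - 8 = 999992
Check: log_10(999992 + 8) = log_10(1000000) = log_10(1000000) = 6 ✓

x = 999992


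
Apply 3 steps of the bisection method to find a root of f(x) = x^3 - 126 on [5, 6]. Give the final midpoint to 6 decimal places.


f(x) = x^3 - 126
f(5) = -1 < 0
f(6) = 90 > 0

Step 1: midpoint = (5.000000 + 6.000000)/2 = 5.500000
  f(5.500000) = 40.375000
  f(mid) > 0, so root is in [5.000000, 5.500000]

Step 2: midpoint = (5.000000 + 5.500000)/2 = 5.250000
  f(5.250000) = 18.703125
  f(mid) > 0, so root is in [5.000000, 5.250000]

Step 3: midpoint = (5.000000 + 5.250000)/2 = 5.125000
  f(5.125000) = 8.611328
  f(mid) > 0, so root is in [5.000000, 5.125000]

midpoint = 5.125000


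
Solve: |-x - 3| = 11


An absolute value equation |expr| = 11 gives two cases:
Case 1: -x - 3 = 11
  -x = 14, so x = -14
Case 2: -x - 3 = -11
  -x = -8, so x = 8

x = -14, x = 8


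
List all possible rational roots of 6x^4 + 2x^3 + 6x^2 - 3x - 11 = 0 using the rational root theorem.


Rational root theorem: possible roots are ±p/q where:
  p divides the constant term (-11): p ∈ {1, 11}
  q divides the leading coefficient (6): q ∈ {1, 2, 3, 6}

All possible rational roots: -11, -11/2, -11/3, -11/6, -1, -1/2, -1/3, -1/6, 1/6, 1/3, 1/2, 1, 11/6, 11/3, 11/2, 11

-11, -11/2, -11/3, -11/6, -1, -1/2, -1/3, -1/6, 1/6, 1/3, 1/2, 1, 11/6, 11/3, 11/2, 11


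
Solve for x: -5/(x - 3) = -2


Multiply both sides by (x - 3): -5 = -2(x - 3)
Distribute: -5 = -2x + 6
-2x = -5 - 6 = -11
x = 11/2

x = 11/2


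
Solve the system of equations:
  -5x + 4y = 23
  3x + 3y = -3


Using Cramer's rule:
Determinant D = (-5)(3) - (3)(4) = -15 - 12 = -27
Dx = (23)(3) - (-3)(4) = 69 + 12 = 81
Dy = (-5)(-3) - (3)(23) = 15 - 69 = -54
x = Dx/D = 81/-27 = -3
y = Dy/D = -54/-27 = 2

x = -3, y = 2


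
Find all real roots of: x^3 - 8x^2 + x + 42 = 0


Let p(x) = x^3 - 8x^2 + x + 42. By the rational root theorem (leading coefficient 1), any rational root is an integer divisor of 42: try ±1, ±2, ... in turn.
Test x = 1: value = 36 ≠ 0.
Test x = -1: value = 32 ≠ 0.
Test x = 2: value = 20 ≠ 0.
Test x = -2: value = 0 ✓, so (x + 2) is a factor.
Synthetic division by (x + 2): bring down 1; 1(-2) - 8 = -10; (-10)(-2) + 1 = 21; 21(-2) + 42 = 0 → quotient x^2 - 10x + 21, remainder 0.
Solve the quadratic x^2 - 10x + 21 = 0: discriminant = (-10)^2 - 4(1)(21) = 100 - 84 = 16.
sqrt(16) = 4, so x = (10 ± 4)/2: x = 7 or x = 3.

x = -2, x = 3, x = 7


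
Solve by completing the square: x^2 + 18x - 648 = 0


Start: x^2 + 18x - 648 = 0
Move constant: x^2 + 18x = 648
Half of 18 is 9, squared is 81
Add 81 to both sides: x^2 + 18x + 81 = 729
(x + 9)^2 = 729
x + 9 = ±27
x = -9 + 27 = 18 or x = -9 - 27 = -36

x = -36, x = 18


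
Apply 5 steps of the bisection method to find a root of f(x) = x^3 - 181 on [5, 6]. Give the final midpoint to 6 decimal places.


f(x) = x^3 - 181
f(5) = -56 < 0
f(6) = 35 > 0

Step 1: midpoint = (5.000000 + 6.000000)/2 = 5.500000
  f(5.500000) = -14.625000
  f(mid) < 0, so root is in [5.500000, 6.000000]

Step 2: midpoint = (5.500000 + 6.000000)/2 = 5.750000
  f(5.750000) = 9.109375
  f(mid) > 0, so root is in [5.500000, 5.750000]

Step 3: midpoint = (5.500000 + 5.750000)/2 = 5.625000
  f(5.625000) = -3.021484
  f(mid) < 0, so root is in [5.625000, 5.750000]

Step 4: midpoint = (5.625000 + 5.750000)/2 = 5.687500
  f(5.687500) = 2.977295
  f(mid) > 0, so root is in [5.625000, 5.687500]

Step 5: midpoint = (5.625000 + 5.687500)/2 = 5.656250
  f(5.656250) = -0.038666
  f(mid) < 0, so root is in [5.656250, 5.687500]

midpoint = 5.656250


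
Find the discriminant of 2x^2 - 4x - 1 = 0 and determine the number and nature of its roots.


For ax^2 + bx + c = 0, discriminant D = b^2 - 4ac
Here a = 2, b = -4, c = -1
D = (-4)^2 - 4(2)(-1) = 16 + 8 = 24

D = 24 > 0 but not a perfect square
The equation has 2 distinct real irrational roots.

Discriminant = 24, 2 distinct real irrational roots


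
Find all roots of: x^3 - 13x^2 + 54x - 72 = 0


Let p(x) = x^3 - 13x^2 + 54x - 72. By the rational root theorem (leading coefficient 1), any rational root is an integer divisor of 72: try ±1, ±2, ... in turn.
Test x = 1: value = -30 ≠ 0.
Test x = -1: value = -140 ≠ 0.
Test x = 2: value = -8 ≠ 0.
Test x = -2: value = -240 ≠ 0.
Test x = 3: value = 0 ✓, so (x - 3) is a factor.
Synthetic division by (x - 3): bring down 1; 1(3) - 13 = -10; (-10)(3) + 54 = 24; 24(3) - 72 = 0 → quotient x^2 - 10x + 24, remainder 0.
Solve the quadratic x^2 - 10x + 24 = 0: discriminant = (-10)^2 - 4(1)(24) = 100 - 96 = 4.
sqrt(4) = 2, so x = (10 ± 2)/2: x = 6 or x = 4.
Collecting all roots found:

x = 3, x = 4, x = 6


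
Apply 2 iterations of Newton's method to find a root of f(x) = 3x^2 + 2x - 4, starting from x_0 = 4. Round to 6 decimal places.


Newton's method: x_(n+1) = x_n - f(x_n)/f'(x_n)
f(x) = 3x^2 + 2x - 4
f'(x) = 6x + 2

Iteration 1:
  f(4.000000) = 52.000000
  f'(4.000000) = 26.000000
  x_1 = 4.000000 - (52.000000)/(26.000000) = 2.000000

Iteration 2:
  f(2.000000) = 12.000000
  f'(2.000000) = 14.000000
  x_2 = 2.000000 - (12.000000)/(14.000000) = 1.142857

x_2 = 1.142857


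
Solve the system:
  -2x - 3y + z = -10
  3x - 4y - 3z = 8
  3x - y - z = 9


Using Cramer's rule. Expand each determinant along the first row.
D  = (-2)*[(-4)*(-1) - (-3)*(-1)] - (-3)*[3*(-1) - (-3)*3] + 1*[3*(-1) - (-4)*3]
  = (-2)*(1) - (-3)*(6) + 1*(9) = 25
Dx = (-10)*[(-4)*(-1) - (-3)*(-1)] - (-3)*[8*(-1) - (-3)*9] + 1*[8*(-1) - (-4)*9]
  = (-10)*(1) - (-3)*(19) + 1*(28) = 75
Dy = (-2)*[8*(-1) - (-3)*9] - (-10)*[3*(-1) - (-3)*3] + 1*[3*9 - 8*3]
  = (-2)*(19) - (-10)*(6) + 1*(3) = 25
Dz = (-2)*[(-4)*9 - 8*(-1)] - (-3)*[3*9 - 8*3] + (-10)*[3*(-1) - (-4)*3]
  = (-2)*(-28) - (-3)*(3) + (-10)*(9) = -25
x = Dx/D = 75/25 = 3, y = Dy/D = 25/25 = 1, z = Dz/D = -25/25 = -1
Check eq1: (-2)(3) + (-3)(1) + (1)(-1) = -10 = -10 ✓
Check eq2: (3)(3) + (-4)(1) + (-3)(-1) = 8 = 8 ✓
Check eq3: (3)(3) + (-1)(1) + (-1)(-1) = 9 = 9 ✓

x = 3, y = 1, z = -1


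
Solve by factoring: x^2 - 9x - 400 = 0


We need two numbers that multiply to -400 and add to -9.
Those numbers are -25 and 16 (since (-25) * 16 = -400 and (-25) + 16 = -9).
So x^2 - 9x - 400 = (x - 25)(x + 16) = 0
Setting each factor to zero: x = 25 or x = -16

x = -16, x = 25


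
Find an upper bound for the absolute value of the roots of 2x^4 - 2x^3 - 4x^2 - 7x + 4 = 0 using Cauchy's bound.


Cauchy's bound: all roots r satisfy |r| <= 1 + max(|a_i/a_n|) for i = 0,...,n-1
where a_n is the leading coefficient.

Coefficients: [2, -2, -4, -7, 4]
Leading coefficient a_n = 2
Ratios |a_i/a_n|: 1, 2, 7/2, 2
Maximum ratio: 7/2
Cauchy's bound: |r| <= 1 + 7/2 = 9/2

Upper bound = 9/2


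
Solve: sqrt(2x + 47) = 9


Square both sides: 2x + 47 = 9^2 = 81
2x = 81 - 47 = 34
x = 17
Check: sqrt(2*17 + 47) = sqrt(81) = 9 ✓

x = 17


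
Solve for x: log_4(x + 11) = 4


Convert to exponential form: x + 11 = 4^4 = 256
x = 256 - 11 = 245
Check: log_4(245 + 11) = log_4(256) = log_4(256) = 4 ✓

x = 245


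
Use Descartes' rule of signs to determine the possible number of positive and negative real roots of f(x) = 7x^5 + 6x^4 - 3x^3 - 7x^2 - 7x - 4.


Descartes' rule of signs:

For positive roots, count sign changes in f(x) = 7x^5 + 6x^4 - 3x^3 - 7x^2 - 7x - 4:
Signs of coefficients: +, +, -, -, -, -
Number of sign changes: 1
Possible positive real roots: 1

For negative roots, examine f(-x) = -7x^5 + 6x^4 + 3x^3 - 7x^2 + 7x - 4:
Signs of coefficients: -, +, +, -, +, -
Number of sign changes: 4
Possible negative real roots: 4, 2, 0

Positive roots: 1; Negative roots: 4 or 2 or 0


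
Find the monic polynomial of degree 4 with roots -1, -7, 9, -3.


A monic polynomial with roots -1, -7, 9, -3 is:
p(x) = (x + 1)(x + 7)(x - 9)(x + 3)
After multiplying by (x + 1): x + 1
After multiplying by (x + 7): x^2 + 8x + 7
After multiplying by (x - 9): x^3 - x^2 - 65x - 63
After multiplying by (x + 3): x^4 + 2x^3 - 68x^2 - 258x - 189

x^4 + 2x^3 - 68x^2 - 258x - 189


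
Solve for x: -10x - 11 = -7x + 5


Starting with: -10x - 11 = -7x + 5
Move all x terms to left: (-10 + 7)x = 5 + 11
Simplify: -3x = 16
Divide both sides by -3: x = -16/3

x = -16/3


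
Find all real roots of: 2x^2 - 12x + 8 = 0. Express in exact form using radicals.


Using the quadratic formula: x = (-b ± sqrt(b^2 - 4ac)) / (2a)
Here a = 2, b = -12, c = 8
Discriminant = b^2 - 4ac = (-12)^2 - 4(2)(8) = 144 - 64 = 80
Since discriminant = 80 > 0, there are two real roots.
x = (12 ± 4*sqrt(5)) / 4
Simplifying: x = 3 ± sqrt(5)
Numerically: x ≈ 5.2361 or x ≈ 0.7639

x = 3 + sqrt(5) or x = 3 - sqrt(5)


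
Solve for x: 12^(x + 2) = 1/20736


Express both sides with the same base.
1/20736 = 12^(-4)
Since the bases match, equate exponents: x + 2 = -4
So x = -4 - (2) = -6

x = -6


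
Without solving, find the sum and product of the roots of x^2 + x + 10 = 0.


By Vieta's formulas for ax^2 + bx + c = 0:
  Sum of roots = -b/a
  Product of roots = c/a

Here a = 1, b = 1, c = 10
Sum = -(1)/1 = -1
Product = 10/1 = 10

Sum = -1, Product = 10


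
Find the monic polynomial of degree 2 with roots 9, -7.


A monic polynomial with roots 9, -7 is:
p(x) = (x - 9)(x + 7)
After multiplying by (x - 9): x - 9
After multiplying by (x + 7): x^2 - 2x - 63

x^2 - 2x - 63


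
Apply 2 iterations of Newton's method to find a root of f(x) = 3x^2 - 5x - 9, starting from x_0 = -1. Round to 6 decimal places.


Newton's method: x_(n+1) = x_n - f(x_n)/f'(x_n)
f(x) = 3x^2 - 5x - 9
f'(x) = 6x - 5

Iteration 1:
  f(-1.000000) = -1.000000
  f'(-1.000000) = -11.000000
  x_1 = -1.000000 - (-1.000000)/(-11.000000) = -1.090909

Iteration 2:
  f(-1.090909) = 0.024793
  f'(-1.090909) = -11.545455
  x_2 = -1.090909 - (0.024793)/(-11.545455) = -1.088762

x_2 = -1.088762


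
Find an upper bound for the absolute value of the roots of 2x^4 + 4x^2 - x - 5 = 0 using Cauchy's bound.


Cauchy's bound: all roots r satisfy |r| <= 1 + max(|a_i/a_n|) for i = 0,...,n-1
where a_n is the leading coefficient.

Coefficients: [2, 0, 4, -1, -5]
Leading coefficient a_n = 2
Ratios |a_i/a_n|: 0, 2, 1/2, 5/2
Maximum ratio: 5/2
Cauchy's bound: |r| <= 1 + 5/2 = 7/2

Upper bound = 7/2


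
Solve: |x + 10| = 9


An absolute value equation |expr| = 9 gives two cases:
Case 1: x + 10 = 9
  x = -1, so x = -1
Case 2: x + 10 = -9
  x = -19, so x = -19

x = -19, x = -1


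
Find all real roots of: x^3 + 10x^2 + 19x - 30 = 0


Let p(x) = x^3 + 10x^2 + 19x - 30. By the rational root theorem (leading coefficient 1), any rational root is an integer divisor of 30: try ±1, ±2, ... in turn.
Test x = 1: value = 0 ✓, so (x - 1) is a factor.
Synthetic division by (x - 1): bring down 1; 1(1) + 10 = 11; 11(1) + 19 = 30; 30(1) - 30 = 0 → quotient x^2 + 11x + 30, remainder 0.
Solve the quadratic x^2 + 11x + 30 = 0: discriminant = 11^2 - 4(1)(30) = 121 - 120 = 1.
sqrt(1) = 1, so x = (-11 ± 1)/2: x = -5 or x = -6.

x = -6, x = -5, x = 1


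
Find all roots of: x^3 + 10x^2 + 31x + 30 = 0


Let p(x) = x^3 + 10x^2 + 31x + 30. By the rational root theorem (leading coefficient 1), any rational root is an integer divisor of 30: try ±1, ±2, ... in turn.
Test x = 1: value = 72 ≠ 0.
Test x = -1: value = 8 ≠ 0.
Test x = 2: value = 140 ≠ 0.
Test x = -2: value = 0 ✓, so (x + 2) is a factor.
Synthetic division by (x + 2): bring down 1; 1(-2) + 10 = 8; 8(-2) + 31 = 15; 15(-2) + 30 = 0 → quotient x^2 + 8x + 15, remainder 0.
Solve the quadratic x^2 + 8x + 15 = 0: discriminant = 8^2 - 4(1)(15) = 64 - 60 = 4.
sqrt(4) = 2, so x = (-8 ± 2)/2: x = -3 or x = -5.
Collecting all roots found:

x = -5, x = -3, x = -2


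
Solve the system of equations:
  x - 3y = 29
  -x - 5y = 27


Using Cramer's rule:
Determinant D = (1)(-5) - (-1)(-3) = -5 - 3 = -8
Dx = (29)(-5) - (27)(-3) = -145 + 81 = -64
Dy = (1)(27) - (-1)(29) = 27 + 29 = 56
x = Dx/D = -64/-8 = 8
y = Dy/D = 56/-8 = -7

x = 8, y = -7


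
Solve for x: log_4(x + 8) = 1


Convert to exponential form: x + 8 = 4^1 = 4
x = 4 - 8 = -4
Check: log_4(-4 + 8) = log_4(4) = log_4(4) = 1 ✓

x = -4


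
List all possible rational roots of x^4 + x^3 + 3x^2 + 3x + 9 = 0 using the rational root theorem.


Rational root theorem: possible roots are ±p/q where:
  p divides the constant term (9): p ∈ {1, 3, 9}
  q divides the leading coefficient (1): q ∈ {1}

All possible rational roots: -9, -3, -1, 1, 3, 9

-9, -3, -1, 1, 3, 9


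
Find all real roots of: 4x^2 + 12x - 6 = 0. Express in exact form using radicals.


Using the quadratic formula: x = (-b ± sqrt(b^2 - 4ac)) / (2a)
Here a = 4, b = 12, c = -6
Discriminant = b^2 - 4ac = 12^2 - 4(4)(-6) = 144 + 96 = 240
Since discriminant = 240 > 0, there are two real roots.
x = (-12 ± 4*sqrt(15)) / 8
Simplifying: x = (-3 ± sqrt(15)) / 2
Numerically: x ≈ 0.4365 or x ≈ -3.4365

x = (-3 + sqrt(15)) / 2 or x = (-3 - sqrt(15)) / 2


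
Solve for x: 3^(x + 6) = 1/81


Express both sides with the same base.
1/81 = 3^(-4)
Since the bases match, equate exponents: x + 6 = -4
So x = -4 - (6) = -10

x = -10


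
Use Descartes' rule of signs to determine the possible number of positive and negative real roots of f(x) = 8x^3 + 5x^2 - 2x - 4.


Descartes' rule of signs:

For positive roots, count sign changes in f(x) = 8x^3 + 5x^2 - 2x - 4:
Signs of coefficients: +, +, -, -
Number of sign changes: 1
Possible positive real roots: 1

For negative roots, examine f(-x) = -8x^3 + 5x^2 + 2x - 4:
Signs of coefficients: -, +, +, -
Number of sign changes: 2
Possible negative real roots: 2, 0

Positive roots: 1; Negative roots: 2 or 0


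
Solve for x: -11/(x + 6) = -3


Multiply both sides by (x + 6): -11 = -3(x + 6)
Distribute: -11 = -3x - 18
-3x = -11 + 18 = 7
x = -7/3

x = -7/3


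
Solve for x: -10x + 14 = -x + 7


Starting with: -10x + 14 = -x + 7
Move all x terms to left: (-10 + 1)x = 7 - 14
Simplify: -9x = -7
Divide both sides by -9: x = 7/9

x = 7/9


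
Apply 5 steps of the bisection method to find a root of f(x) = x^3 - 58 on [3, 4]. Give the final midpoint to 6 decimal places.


f(x) = x^3 - 58
f(3) = -31 < 0
f(4) = 6 > 0

Step 1: midpoint = (3.000000 + 4.000000)/2 = 3.500000
  f(3.500000) = -15.125000
  f(mid) < 0, so root is in [3.500000, 4.000000]

Step 2: midpoint = (3.500000 + 4.000000)/2 = 3.750000
  f(3.750000) = -5.265625
  f(mid) < 0, so root is in [3.750000, 4.000000]

Step 3: midpoint = (3.750000 + 4.000000)/2 = 3.875000
  f(3.875000) = 0.185547
  f(mid) > 0, so root is in [3.750000, 3.875000]

Step 4: midpoint = (3.750000 + 3.875000)/2 = 3.812500
  f(3.812500) = -2.584717
  f(mid) < 0, so root is in [3.812500, 3.875000]

Step 5: midpoint = (3.812500 + 3.875000)/2 = 3.843750
  f(3.843750) = -1.210846
  f(mid) < 0, so root is in [3.843750, 3.875000]

midpoint = 3.843750


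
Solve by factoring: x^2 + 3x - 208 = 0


We need two numbers that multiply to -208 and add to 3.
Those numbers are -13 and 16 (since (-13) * 16 = -208 and (-13) + 16 = 3).
So x^2 + 3x - 208 = (x - 13)(x + 16) = 0
Setting each factor to zero: x = 13 or x = -16

x = -16, x = 13


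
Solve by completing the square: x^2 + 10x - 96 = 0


Start: x^2 + 10x - 96 = 0
Move constant: x^2 + 10x = 96
Half of 10 is 5, squared is 25
Add 25 to both sides: x^2 + 10x + 25 = 121
(x + 5)^2 = 121
x + 5 = ±11
x = -5 + 11 = 6 or x = -5 - 11 = -16

x = -16, x = 6


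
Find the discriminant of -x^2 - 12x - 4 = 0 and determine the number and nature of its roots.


For ax^2 + bx + c = 0, discriminant D = b^2 - 4ac
Here a = -1, b = -12, c = -4
D = (-12)^2 - 4(-1)(-4) = 144 - 16 = 128

D = 128 > 0 but not a perfect square
The equation has 2 distinct real irrational roots.

Discriminant = 128, 2 distinct real irrational roots


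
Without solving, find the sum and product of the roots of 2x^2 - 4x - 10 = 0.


By Vieta's formulas for ax^2 + bx + c = 0:
  Sum of roots = -b/a
  Product of roots = c/a

Here a = 2, b = -4, c = -10
Sum = -(-4)/2 = 2
Product = -10/2 = -5

Sum = 2, Product = -5


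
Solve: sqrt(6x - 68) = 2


Square both sides: 6x - 68 = 2^2 = 4
6x = 4 + 68 = 72
x = 12
Check: sqrt(6*12 - 68) = sqrt(4) = 2 ✓

x = 12


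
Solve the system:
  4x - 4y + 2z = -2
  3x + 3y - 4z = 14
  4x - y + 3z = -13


Using Cramer's rule. Expand each determinant along the first row.
D  = 4*[3*3 - (-4)*(-1)] - (-4)*[3*3 - (-4)*4] + 2*[3*(-1) - 3*4]
  = 4*(5) - (-4)*(25) + 2*(-15) = 90
Dx = (-2)*[3*3 - (-4)*(-1)] - (-4)*[14*3 - (-4)*(-13)] + 2*[14*(-1) - 3*(-13)]
  = (-2)*(5) - (-4)*(-10) + 2*(25) = 0
Dy = 4*[14*3 - (-4)*(-13)] - (-2)*[3*3 - (-4)*4] + 2*[3*(-13) - 14*4]
  = 4*(-10) - (-2)*(25) + 2*(-95) = -180
Dz = 4*[3*(-13) - 14*(-1)] - (-4)*[3*(-13) - 14*4] + (-2)*[3*(-1) - 3*4]
  = 4*(-25) - (-4)*(-95) + (-2)*(-15) = -450
x = Dx/D = 0/90 = 0, y = Dy/D = -180/90 = -2, z = Dz/D = -450/90 = -5
Check eq1: (4)(0) + (-4)(-2) + (2)(-5) = -2 = -2 ✓
Check eq2: (3)(0) + (3)(-2) + (-4)(-5) = 14 = 14 ✓
Check eq3: (4)(0) + (-1)(-2) + (3)(-5) = -13 = -13 ✓

x = 0, y = -2, z = -5


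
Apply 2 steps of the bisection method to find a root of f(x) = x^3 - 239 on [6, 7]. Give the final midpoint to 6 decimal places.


f(x) = x^3 - 239
f(6) = -23 < 0
f(7) = 104 > 0

Step 1: midpoint = (6.000000 + 7.000000)/2 = 6.500000
  f(6.500000) = 35.625000
  f(mid) > 0, so root is in [6.000000, 6.500000]

Step 2: midpoint = (6.000000 + 6.500000)/2 = 6.250000
  f(6.250000) = 5.140625
  f(mid) > 0, so root is in [6.000000, 6.250000]

midpoint = 6.250000


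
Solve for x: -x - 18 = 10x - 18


Starting with: -x - 18 = 10x - 18
Move all x terms to left: (-1 - 10)x = -18 + 18
Simplify: -11x = 0
Divide both sides by -11: x = 0

x = 0


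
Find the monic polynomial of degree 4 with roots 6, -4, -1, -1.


A monic polynomial with roots 6, -4, -1, -1 is:
p(x) = (x - 6)(x + 4)(x + 1)(x + 1)
After multiplying by (x - 6): x - 6
After multiplying by (x + 4): x^2 - 2x - 24
After multiplying by (x + 1): x^3 - x^2 - 26x - 24
After multiplying by (x + 1): x^4 - 27x^2 - 50x - 24

x^4 - 27x^2 - 50x - 24


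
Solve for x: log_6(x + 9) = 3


Convert to exponential form: x + 9 = 6^3 = 216
x = 216 - 9 = 207
Check: log_6(207 + 9) = log_6(216) = log_6(216) = 3 ✓

x = 207


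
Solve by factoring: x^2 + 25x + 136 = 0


We need two numbers that multiply to 136 and add to 25.
Those numbers are 17 and 8 (since 17 * 8 = 136 and 17 + 8 = 25).
So x^2 + 25x + 136 = (x + 17)(x + 8) = 0
Setting each factor to zero: x = -17 or x = -8

x = -17, x = -8


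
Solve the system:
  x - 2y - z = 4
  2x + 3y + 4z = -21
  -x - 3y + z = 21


Using Cramer's rule. Expand each determinant along the first row.
D  = 1*[3*1 - 4*(-3)] - (-2)*[2*1 - 4*(-1)] + (-1)*[2*(-3) - 3*(-1)]
  = 1*(15) - (-2)*(6) + (-1)*(-3) = 30
Dx = 4*[3*1 - 4*(-3)] - (-2)*[(-21)*1 - 4*21] + (-1)*[(-21)*(-3) - 3*21]
  = 4*(15) - (-2)*(-105) + (-1)*(0) = -150
Dy = 1*[(-21)*1 - 4*21] - 4*[2*1 - 4*(-1)] + (-1)*[2*21 - (-21)*(-1)]
  = 1*(-105) - 4*(6) + (-1)*(21) = -150
Dz = 1*[3*21 - (-21)*(-3)] - (-2)*[2*21 - (-21)*(-1)] + 4*[2*(-3) - 3*(-1)]
  = 1*(0) - (-2)*(21) + 4*(-3) = 30
x = Dx/D = -150/30 = -5, y = Dy/D = -150/30 = -5, z = Dz/D = 30/30 = 1
Check eq1: (1)(-5) + (-2)(-5) + (-1)(1) = 4 = 4 ✓
Check eq2: (2)(-5) + (3)(-5) + (4)(1) = -21 = -21 ✓
Check eq3: (-1)(-5) + (-3)(-5) + (1)(1) = 21 = 21 ✓

x = -5, y = -5, z = 1


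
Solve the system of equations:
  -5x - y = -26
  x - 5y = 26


Using Cramer's rule:
Determinant D = (-5)(-5) - (1)(-1) = 25 + 1 = 26
Dx = (-26)(-5) - (26)(-1) = 130 + 26 = 156
Dy = (-5)(26) - (1)(-26) = -130 + 26 = -104
x = Dx/D = 156/26 = 6
y = Dy/D = -104/26 = -4

x = 6, y = -4


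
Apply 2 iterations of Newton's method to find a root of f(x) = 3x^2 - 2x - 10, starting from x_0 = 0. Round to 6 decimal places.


Newton's method: x_(n+1) = x_n - f(x_n)/f'(x_n)
f(x) = 3x^2 - 2x - 10
f'(x) = 6x - 2

Iteration 1:
  f(0.000000) = -10.000000
  f'(0.000000) = -2.000000
  x_1 = 0.000000 - (-10.000000)/(-2.000000) = -5.000000

Iteration 2:
  f(-5.000000) = 75.000000
  f'(-5.000000) = -32.000000
  x_2 = -5.000000 - (75.000000)/(-32.000000) = -2.656250

x_2 = -2.656250


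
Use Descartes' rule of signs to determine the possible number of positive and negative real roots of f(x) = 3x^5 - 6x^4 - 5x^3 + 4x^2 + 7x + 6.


Descartes' rule of signs:

For positive roots, count sign changes in f(x) = 3x^5 - 6x^4 - 5x^3 + 4x^2 + 7x + 6:
Signs of coefficients: +, -, -, +, +, +
Number of sign changes: 2
Possible positive real roots: 2, 0

For negative roots, examine f(-x) = -3x^5 - 6x^4 + 5x^3 + 4x^2 - 7x + 6:
Signs of coefficients: -, -, +, +, -, +
Number of sign changes: 3
Possible negative real roots: 3, 1

Positive roots: 2 or 0; Negative roots: 3 or 1


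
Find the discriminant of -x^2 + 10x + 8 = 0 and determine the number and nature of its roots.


For ax^2 + bx + c = 0, discriminant D = b^2 - 4ac
Here a = -1, b = 10, c = 8
D = (10)^2 - 4(-1)(8) = 100 + 32 = 132

D = 132 > 0 but not a perfect square
The equation has 2 distinct real irrational roots.

Discriminant = 132, 2 distinct real irrational roots


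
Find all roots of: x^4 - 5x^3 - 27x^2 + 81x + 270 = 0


Let p(x) = x^4 - 5x^3 - 27x^2 + 81x + 270. By the rational root theorem (leading coefficient 1), any rational root is an integer divisor of 270: try ±1, ±2, ... in turn.
Test x = 1: value = 320 ≠ 0.
Test x = -1: value = 168 ≠ 0.
Test x = 2: value = 300 ≠ 0.
Test x = -2: value = 56 ≠ 0.
Test x = 3: value = 216 ≠ 0.
Test x = -3: value = 0 ✓, so (x + 3) is a factor.
Synthetic division by (x + 3): bring down 1; 1(-3) - 5 = -8; (-8)(-3) - 27 = -3; (-3)(-3) + 81 = 90; 90(-3) + 270 = 0 → quotient x^3 - 8x^2 - 3x + 90, remainder 0.
Continue with the quotient x^3 - 8x^2 - 3x + 90 (candidates must divide 90; re-test x = -3 first in case it repeats).
Test x = -3: value = 0 ✓, so (x + 3) is a factor.
Synthetic division by (x + 3): bring down 1; 1(-3) - 8 = -11; (-11)(-3) - 3 = 30; 30(-3) + 90 = 0 → quotient x^2 - 11x + 30, remainder 0.
Solve the quadratic x^2 - 11x + 30 = 0: discriminant = (-11)^2 - 4(1)(30) = 121 - 120 = 1.
sqrt(1) = 1, so x = (11 ± 1)/2: x = 6 or x = 5.
Collecting all roots found:

x = -3 (multiplicity 2), x = 5, x = 6


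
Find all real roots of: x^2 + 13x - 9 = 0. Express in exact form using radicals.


Using the quadratic formula: x = (-b ± sqrt(b^2 - 4ac)) / (2a)
Here a = 1, b = 13, c = -9
Discriminant = b^2 - 4ac = 13^2 - 4(1)(-9) = 169 + 36 = 205
Since discriminant = 205 > 0, there are two real roots.
x = (-13 ± sqrt(205)) / 2
Numerically: x ≈ 0.6589 or x ≈ -13.6589

x = (-13 + sqrt(205)) / 2 or x = (-13 - sqrt(205)) / 2


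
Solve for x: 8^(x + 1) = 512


Express both sides with the same base.
512 = 8^3
Since the bases match, equate exponents: x + 1 = 3
So x = 3 - (1) = 2

x = 2


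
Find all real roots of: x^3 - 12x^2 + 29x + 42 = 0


Let p(x) = x^3 - 12x^2 + 29x + 42. By the rational root theorem (leading coefficient 1), any rational root is an integer divisor of 42: try ±1, ±2, ... in turn.
Test x = 1: value = 60 ≠ 0.
Test x = -1: value = 0 ✓, so (x + 1) is a factor.
Synthetic division by (x + 1): bring down 1; 1(-1) - 12 = -13; (-13)(-1) + 29 = 42; 42(-1) + 42 = 0 → quotient x^2 - 13x + 42, remainder 0.
Solve the quadratic x^2 - 13x + 42 = 0: discriminant = (-13)^2 - 4(1)(42) = 169 - 168 = 1.
sqrt(1) = 1, so x = (13 ± 1)/2: x = 7 or x = 6.

x = -1, x = 6, x = 7


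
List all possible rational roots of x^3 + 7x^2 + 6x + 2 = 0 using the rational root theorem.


Rational root theorem: possible roots are ±p/q where:
  p divides the constant term (2): p ∈ {1, 2}
  q divides the leading coefficient (1): q ∈ {1}

All possible rational roots: -2, -1, 1, 2

-2, -1, 1, 2


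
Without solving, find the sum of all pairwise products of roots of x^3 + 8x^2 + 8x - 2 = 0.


By Vieta's formulas for x^3 + bx^2 + cx + d = 0:
  r1 + r2 + r3 = -b/a = -8
  r1*r2 + r1*r3 + r2*r3 = c/a = 8
  r1*r2*r3 = -d/a = 2


Sum of pairwise products = 8


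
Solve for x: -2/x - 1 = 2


Subtract -1 from both sides: -2/x = 3
Multiply both sides by x: -2 = 3 * x
Divide by 3: x = -2/3

x = -2/3


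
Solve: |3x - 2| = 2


An absolute value equation |expr| = 2 gives two cases:
Case 1: 3x - 2 = 2
  3x = 4, so x = 4/3
Case 2: 3x - 2 = -2
  3x = 0, so x = 0

x = 0, x = 4/3


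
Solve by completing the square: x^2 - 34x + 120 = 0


Start: x^2 - 34x + 120 = 0
Move constant: x^2 - 34x = -120
Half of -34 is -17, squared is 289
Add 289 to both sides: x^2 - 34x + 289 = 169
(x - 17)^2 = 169
x - 17 = ±13
x = 17 + 13 = 30 or x = 17 - 13 = 4

x = 4, x = 30


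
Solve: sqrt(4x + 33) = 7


Square both sides: 4x + 33 = 7^2 = 49
4x = 49 - 33 = 16
x = 4
Check: sqrt(4*4 + 33) = sqrt(49) = 7 ✓

x = 4


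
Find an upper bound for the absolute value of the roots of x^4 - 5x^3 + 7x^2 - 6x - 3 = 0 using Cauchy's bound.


Cauchy's bound: all roots r satisfy |r| <= 1 + max(|a_i/a_n|) for i = 0,...,n-1
where a_n is the leading coefficient.

Coefficients: [1, -5, 7, -6, -3]
Leading coefficient a_n = 1
Ratios |a_i/a_n|: 5, 7, 6, 3
Maximum ratio: 7
Cauchy's bound: |r| <= 1 + 7 = 8

Upper bound = 8


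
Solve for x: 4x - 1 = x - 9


Starting with: 4x - 1 = x - 9
Move all x terms to left: (4 - 1)x = -9 + 1
Simplify: 3x = -8
Divide both sides by 3: x = -8/3

x = -8/3


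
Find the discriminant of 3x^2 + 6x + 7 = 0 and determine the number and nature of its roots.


For ax^2 + bx + c = 0, discriminant D = b^2 - 4ac
Here a = 3, b = 6, c = 7
D = (6)^2 - 4(3)(7) = 36 - 84 = -48

D = -48 < 0
The equation has no real roots (2 complex conjugate roots).

Discriminant = -48, no real roots (2 complex conjugate roots)


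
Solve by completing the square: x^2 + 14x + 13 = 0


Start: x^2 + 14x + 13 = 0
Move constant: x^2 + 14x = -13
Half of 14 is 7, squared is 49
Add 49 to both sides: x^2 + 14x + 49 = 36
(x + 7)^2 = 36
x + 7 = ±6
x = -7 + 6 = -1 or x = -7 - 6 = -13

x = -13, x = -1


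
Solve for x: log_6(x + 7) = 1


Convert to exponential form: x + 7 = 6^1 = 6
x = 6 - 7 = -1
Check: log_6(-1 + 7) = log_6(6) = log_6(6) = 1 ✓

x = -1


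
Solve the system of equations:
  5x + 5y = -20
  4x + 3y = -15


Using Cramer's rule:
Determinant D = (5)(3) - (4)(5) = 15 - 20 = -5
Dx = (-20)(3) - (-15)(5) = -60 + 75 = 15
Dy = (5)(-15) - (4)(-20) = -75 + 80 = 5
x = Dx/D = 15/-5 = -3
y = Dy/D = 5/-5 = -1

x = -3, y = -1


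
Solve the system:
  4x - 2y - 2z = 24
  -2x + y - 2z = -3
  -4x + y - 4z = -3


Using Cramer's rule. Expand each determinant along the first row.
D  = 4*[1*(-4) - (-2)*1] - (-2)*[(-2)*(-4) - (-2)*(-4)] + (-2)*[(-2)*1 - 1*(-4)]
  = 4*(-2) - (-2)*(0) + (-2)*(2) = -12
Dx = 24*[1*(-4) - (-2)*1] - (-2)*[(-3)*(-4) - (-2)*(-3)] + (-2)*[(-3)*1 - 1*(-3)]
  = 24*(-2) - (-2)*(6) + (-2)*(0) = -36
Dy = 4*[(-3)*(-4) - (-2)*(-3)] - 24*[(-2)*(-4) - (-2)*(-4)] + (-2)*[(-2)*(-3) - (-3)*(-4)]
  = 4*(6) - 24*(0) + (-2)*(-6) = 36
Dz = 4*[1*(-3) - (-3)*1] - (-2)*[(-2)*(-3) - (-3)*(-4)] + 24*[(-2)*1 - 1*(-4)]
  = 4*(0) - (-2)*(-6) + 24*(2) = 36
x = Dx/D = -36/-12 = 3, y = Dy/D = 36/-12 = -3, z = Dz/D = 36/-12 = -3
Check eq1: (4)(3) + (-2)(-3) + (-2)(-3) = 24 = 24 ✓
Check eq2: (-2)(3) + (1)(-3) + (-2)(-3) = -3 = -3 ✓
Check eq3: (-4)(3) + (1)(-3) + (-4)(-3) = -3 = -3 ✓

x = 3, y = -3, z = -3


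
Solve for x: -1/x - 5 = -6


Subtract -5 from both sides: -1/x = -1
Multiply both sides by x: -1 = -1 * x
Divide by -1: x = 1

x = 1


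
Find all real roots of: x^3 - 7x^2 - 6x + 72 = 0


Let p(x) = x^3 - 7x^2 - 6x + 72. By the rational root theorem (leading coefficient 1), any rational root is an integer divisor of 72: try ±1, ±2, ... in turn.
Test x = 1: value = 60 ≠ 0.
Test x = -1: value = 70 ≠ 0.
Test x = 2: value = 40 ≠ 0.
Test x = -2: value = 48 ≠ 0.
Test x = 3: value = 18 ≠ 0.
Test x = -3: value = 0 ✓, so (x + 3) is a factor.
Synthetic division by (x + 3): bring down 1; 1(-3) - 7 = -10; (-10)(-3) - 6 = 24; 24(-3) + 72 = 0 → quotient x^2 - 10x + 24, remainder 0.
Solve the quadratic x^2 - 10x + 24 = 0: discriminant = (-10)^2 - 4(1)(24) = 100 - 96 = 4.
sqrt(4) = 2, so x = (10 ± 2)/2: x = 6 or x = 4.

x = -3, x = 4, x = 6


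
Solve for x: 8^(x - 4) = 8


Express both sides with the same base.
8 = 8^1
Since the bases match, equate exponents: x - 4 = 1
So x = 1 - (-4) = 5

x = 5
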